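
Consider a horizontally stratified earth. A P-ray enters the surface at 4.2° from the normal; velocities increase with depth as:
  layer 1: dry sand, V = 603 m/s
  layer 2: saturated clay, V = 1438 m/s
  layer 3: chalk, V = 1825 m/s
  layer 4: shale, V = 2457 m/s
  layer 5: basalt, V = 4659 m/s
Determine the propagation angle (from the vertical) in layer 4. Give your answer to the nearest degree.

17°

Ray parameter p = sin 4.2° / 603 = 1.2146e-04 s/m.
sin θ_4 = p·V_4 = 1.2146e-04 × 2457 = 0.2984.
θ_4 = 17.36° from the vertical.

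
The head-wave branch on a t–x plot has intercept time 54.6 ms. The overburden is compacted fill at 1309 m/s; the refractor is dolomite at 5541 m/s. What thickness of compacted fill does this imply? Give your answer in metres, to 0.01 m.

36.78 m

θ_c = arcsin(1309/5541) = 13.66°; cos θ_c = 0.9717.
tᵢ = 2h cos θ_c/V₁ ⇒ h = tᵢ·V₁/(2 cos θ_c) = 0.0546·1309/(2·0.9717) = 36.78 m.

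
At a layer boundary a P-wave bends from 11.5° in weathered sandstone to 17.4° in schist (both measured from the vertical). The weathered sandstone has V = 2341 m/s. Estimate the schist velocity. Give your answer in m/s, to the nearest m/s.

sin 11.5° = 0.1994; sin 17.4° = 0.2990.
V₂ = V₁·(sin θ₂/sin θ₁) = 2341·(0.2990/0.1994) = 3511.37 m/s.

3511 m/s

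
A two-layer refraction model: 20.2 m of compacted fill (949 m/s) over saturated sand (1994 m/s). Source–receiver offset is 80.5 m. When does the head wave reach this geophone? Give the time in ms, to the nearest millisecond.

t = x/V₂ + 2h·√(V₂²−V₁²)/(V₁V₂).
√(V₂²−V₁²) = √(1994²−949²) = 1753.7 m/s; delay term = 2·20.2·1753.7/(949·1994) = 0.03744 s.
t = 80.5/1994 + 0.03744 = 0.07781 s.

78 ms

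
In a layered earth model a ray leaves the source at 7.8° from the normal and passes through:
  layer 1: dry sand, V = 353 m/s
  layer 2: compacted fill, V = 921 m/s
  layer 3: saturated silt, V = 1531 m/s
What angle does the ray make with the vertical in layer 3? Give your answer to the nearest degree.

36°

Snell's law across each interface conserves sin θ / V, so sin θ_3 = V_3·sin θ₁/V₁.
sin θ_3 = 1531 × sin 7.8° / 353 = 0.5886.
θ_3 = arcsin 0.5886 = 36.06°.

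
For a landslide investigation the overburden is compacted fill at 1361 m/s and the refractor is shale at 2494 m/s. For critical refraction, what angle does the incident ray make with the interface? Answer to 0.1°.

56.9°

Critical incidence: sin θ_c = V₁/V₂ = 1361/2494 = 0.5457.
θ_c = arcsin 0.5457 = 33.07°.
Measured from the interface: 90° − 33.07° = 56.93°.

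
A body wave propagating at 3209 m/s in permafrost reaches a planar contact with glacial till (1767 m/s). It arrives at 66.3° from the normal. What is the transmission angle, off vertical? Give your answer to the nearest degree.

30°

sin θ₁/V₁ = sin θ₂/V₂ ⇒ sin θ₂ = 1767·sin 66.3°/3209 = 1767·0.9157/3209 = 0.5042.
θ₂ = arcsin 0.5042 = 30.28° from the normal.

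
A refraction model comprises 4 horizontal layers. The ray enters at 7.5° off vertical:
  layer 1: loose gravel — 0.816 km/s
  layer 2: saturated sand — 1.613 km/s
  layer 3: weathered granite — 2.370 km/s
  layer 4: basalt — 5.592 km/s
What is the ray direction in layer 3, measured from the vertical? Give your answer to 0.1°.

22.3°

Ray parameter p = sin 7.5° / 0.816 = 1.5996e-01 s/km.
sin θ_3 = p·V_3 = 1.5996e-01 × 2.370 = 0.3791.
θ_3 = 22.28° from the vertical.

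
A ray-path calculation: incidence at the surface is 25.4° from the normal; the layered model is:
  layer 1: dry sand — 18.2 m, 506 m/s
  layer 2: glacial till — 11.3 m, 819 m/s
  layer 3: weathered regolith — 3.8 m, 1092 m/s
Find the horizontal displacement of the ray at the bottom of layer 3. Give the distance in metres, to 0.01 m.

28.84 m

Apply Snell's law at each interface; in layer i the horizontal offset is hᵢ·tan θᵢ.
Layer 1: θ = 25.40°; offset = 18.2·tan 25.40° = 8.6420 m.
Layer 2: sin θ = 819·sin 25.4°/506 = 0.6943, θ = 43.97°; offset = 11.3·tan 43.97° = 10.9003 m.
Layer 3: sin θ = 1092·sin 25.4°/506 = 0.9257, θ = 67.77°; offset = 3.8·tan 67.77° = 9.2986 m.
Summing the layer offsets gives 28.8410 m.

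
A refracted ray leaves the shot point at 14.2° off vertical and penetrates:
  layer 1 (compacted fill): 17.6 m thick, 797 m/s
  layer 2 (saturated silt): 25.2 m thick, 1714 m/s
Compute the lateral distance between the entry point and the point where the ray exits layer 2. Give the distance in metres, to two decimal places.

p = sin θ₁/V₁ = sin 14.2°/797 = 3.0779e-04 s/m is conserved through the stack.
Layer 1: θ = 14.20°; offset = 17.6·tan 14.20° = 4.4535 m.
Layer 2: sin θ = p·1714 = 0.5275 → θ = 31.84°; offset = 25.2·tan 31.84° = 15.6490 m.
Total horizontal offset = 20.1025 m.

20.10 m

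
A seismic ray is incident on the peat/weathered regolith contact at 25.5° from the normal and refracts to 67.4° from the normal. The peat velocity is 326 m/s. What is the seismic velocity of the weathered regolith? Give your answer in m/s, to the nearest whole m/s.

Snell's law: sin 25.5°/V₁ = sin 67.4°/V₂.
V₂ = V₁·sin 67.4°/sin 25.5° = 326 × 2.1445 = 699.09 m/s.

699 m/s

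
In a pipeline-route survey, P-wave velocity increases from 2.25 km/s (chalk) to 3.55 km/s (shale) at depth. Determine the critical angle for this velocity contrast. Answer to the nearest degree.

39°

At critical incidence the refracted ray runs along the interface (θ₂ = 90°), so sin θ_c = V₁/V₂.
θ_c = arcsin(2.25/3.55) = arcsin 0.6338 = 39.33°.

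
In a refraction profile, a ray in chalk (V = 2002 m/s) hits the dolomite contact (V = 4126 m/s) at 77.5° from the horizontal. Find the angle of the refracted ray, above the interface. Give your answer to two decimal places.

63.51°

Convert to the normal: θ₁ = 90° − 77.5° = 12.5°.
Snell's law: sin θ₂ = (V₂/V₁)·sin θ₁ = (4126/2002)·sin 12.5° = 0.4461.
θ₂ = sin⁻¹(0.4461) = 26.49° (from vertical).
From the interface: 90° − 26.49° = 63.51°.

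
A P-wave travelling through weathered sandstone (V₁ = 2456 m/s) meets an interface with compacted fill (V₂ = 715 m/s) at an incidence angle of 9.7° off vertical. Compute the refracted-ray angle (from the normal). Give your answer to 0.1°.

Snell's law: sin θ₂ = (V₂/V₁)·sin θ₁ = (715/2456)·sin 9.7° = 0.0491.
θ₂ = arcsin 0.0491 = 2.81° from the normal.

2.8°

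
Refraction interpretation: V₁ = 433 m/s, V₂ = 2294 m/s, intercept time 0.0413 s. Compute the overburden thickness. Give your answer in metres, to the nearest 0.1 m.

9.1 m

θ_c = arcsin(433/2294) = 10.88°; cos θ_c = 0.9820.
tᵢ = 2h cos θ_c/V₁ ⇒ h = tᵢ·V₁/(2 cos θ_c) = 0.0413·433/(2·0.9820) = 9.11 m.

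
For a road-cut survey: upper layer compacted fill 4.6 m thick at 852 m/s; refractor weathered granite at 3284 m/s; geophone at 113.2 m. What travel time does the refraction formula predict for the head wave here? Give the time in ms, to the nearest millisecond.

θ_c = arcsin(V₁/V₂) = arcsin(852/3284) = 15.04°, cos θ_c = 0.9658.
Intercept time tᵢ = 2h cos θ_c / V₁ = 2·4.6·0.9658/852 = 0.01043 s.
t = x/V₂ + tᵢ = 113.2/3284 + 0.01043 = 0.04490 s.

45 ms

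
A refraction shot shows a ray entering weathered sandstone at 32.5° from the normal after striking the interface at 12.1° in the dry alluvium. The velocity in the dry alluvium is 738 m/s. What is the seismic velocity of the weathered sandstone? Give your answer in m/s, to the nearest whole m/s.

Snell's law: sin 12.1°/V₁ = sin 32.5°/V₂.
V₂ = V₁·sin 32.5°/sin 12.1° = 738 × 2.5632 = 1891.66 m/s.

1892 m/s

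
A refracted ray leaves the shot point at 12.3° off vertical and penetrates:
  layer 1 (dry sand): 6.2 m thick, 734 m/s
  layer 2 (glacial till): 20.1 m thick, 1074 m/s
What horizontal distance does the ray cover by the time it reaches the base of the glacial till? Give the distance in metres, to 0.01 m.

7.95 m

Apply Snell's law at each interface; in layer i the horizontal offset is hᵢ·tan θᵢ.
Layer 1: θ = 12.30°; offset = 6.2·tan 12.30° = 1.3518 m.
Layer 2: sin θ = 1074·sin 12.3°/734 = 0.3117, θ = 18.16°; offset = 20.1·tan 18.16° = 6.5939 m.
Summing the layer offsets gives 7.9457 m.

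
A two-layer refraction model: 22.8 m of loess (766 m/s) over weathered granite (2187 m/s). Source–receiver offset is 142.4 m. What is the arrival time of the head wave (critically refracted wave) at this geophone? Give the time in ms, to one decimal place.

t = x/V₂ + 2h·√(V₂²−V₁²)/(V₁V₂).
√(V₂²−V₁²) = √(2187²−766²) = 2048.5 m/s; delay term = 2·22.8·2048.5/(766·2187) = 0.05576 s.
t = 142.4/2187 + 0.05576 = 0.12087 s.

120.9 ms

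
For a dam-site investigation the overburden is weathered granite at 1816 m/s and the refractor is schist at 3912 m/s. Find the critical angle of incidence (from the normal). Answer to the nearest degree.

At critical incidence the refracted ray runs along the interface (θ₂ = 90°), so sin θ_c = V₁/V₂.
θ_c = arcsin(1816/3912) = arcsin 0.4642 = 27.66°.

28°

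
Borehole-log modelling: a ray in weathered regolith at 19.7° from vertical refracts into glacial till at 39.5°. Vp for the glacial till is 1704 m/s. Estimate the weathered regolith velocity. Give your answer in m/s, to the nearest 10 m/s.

sin 19.7° = 0.3371; sin 39.5° = 0.6361.
V₁ = V₂·(sin θ₁/sin θ₂) = 1704·(0.3371/0.6361) = 903.05 m/s.

900 m/s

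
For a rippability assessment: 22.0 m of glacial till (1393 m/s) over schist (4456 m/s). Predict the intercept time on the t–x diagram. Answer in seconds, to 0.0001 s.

0.0300 s

tᵢ = 2h·√(V₂²−V₁²)/(V₁V₂).
√(V₂²−V₁²) = √(4456²−1393²) = 4232.7 m/s.
tᵢ = 2·22.0·4232.7/(1393·4456) = 0.03000 s.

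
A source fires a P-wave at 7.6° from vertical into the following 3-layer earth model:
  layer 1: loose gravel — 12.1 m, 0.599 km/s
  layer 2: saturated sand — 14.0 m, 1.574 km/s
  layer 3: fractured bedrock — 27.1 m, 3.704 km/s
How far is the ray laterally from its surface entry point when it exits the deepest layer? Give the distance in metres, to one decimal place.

45.3 m

p = sin θ₁/V₁ = sin 7.6°/0.599 = 2.2080e-01 s/km is conserved through the stack.
Layer 1: θ = 7.60°; offset = 12.1·tan 7.60° = 1.614 m.
Layer 2: sin θ = p·1.574 = 0.3475 → θ = 20.34°; offset = 14.0·tan 20.34° = 5.189 m.
Layer 3: sin θ = p·3.704 = 0.8178 → θ = 54.87°; offset = 27.1·tan 54.87° = 38.513 m.
Summing the layer offsets gives 45.317 m.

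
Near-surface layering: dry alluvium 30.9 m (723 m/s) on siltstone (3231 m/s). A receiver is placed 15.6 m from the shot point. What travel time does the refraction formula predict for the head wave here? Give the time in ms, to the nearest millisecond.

88 ms

t = x/V₂ + 2h·√(V₂²−V₁²)/(V₁V₂).
√(V₂²−V₁²) = √(3231²−723²) = 3149.1 m/s; delay term = 2·30.9·3149.1/(723·3231) = 0.08331 s.
t = 15.6/3231 + 0.08331 = 0.08814 s.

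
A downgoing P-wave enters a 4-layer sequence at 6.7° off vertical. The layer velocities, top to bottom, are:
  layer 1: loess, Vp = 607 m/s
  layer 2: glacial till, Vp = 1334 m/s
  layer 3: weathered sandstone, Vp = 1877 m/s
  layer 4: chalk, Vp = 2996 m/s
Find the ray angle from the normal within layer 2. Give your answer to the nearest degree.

15°

Ray parameter p = sin 6.7° / 607 = 1.9221e-04 s/m.
sin θ_2 = p·V_2 = 1.9221e-04 × 1334 = 0.2564.
θ_2 = 14.86° from the vertical.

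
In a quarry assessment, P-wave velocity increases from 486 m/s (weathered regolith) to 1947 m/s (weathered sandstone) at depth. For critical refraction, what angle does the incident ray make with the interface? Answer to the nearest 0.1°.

Critical incidence: sin θ_c = V₁/V₂ = 486/1947 = 0.2496.
θ_c = arcsin 0.2496 = 14.45°.
Measured from the interface: 90° − 14.45° = 75.55°.

75.5°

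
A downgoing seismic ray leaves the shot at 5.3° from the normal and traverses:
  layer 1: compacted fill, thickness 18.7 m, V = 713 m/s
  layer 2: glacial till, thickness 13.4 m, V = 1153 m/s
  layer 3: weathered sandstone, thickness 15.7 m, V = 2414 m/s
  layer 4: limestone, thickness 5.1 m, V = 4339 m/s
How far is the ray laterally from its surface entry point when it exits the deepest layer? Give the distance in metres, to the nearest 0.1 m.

12.4 m

p = sin θ₁/V₁ = sin 5.3°/713 = 1.2955e-04 s/m is conserved through the stack.
Layer 1: θ = 5.30°; offset = 18.7·tan 5.30° = 1.735 m.
Layer 2: sin θ = p·1153 = 0.1494 → θ = 8.59°; offset = 13.4·tan 8.59° = 2.024 m.
Layer 3: sin θ = p·2414 = 0.3127 → θ = 18.22°; offset = 15.7·tan 18.22° = 5.169 m.
Layer 4: sin θ = p·4339 = 0.5621 → θ = 34.20°; offset = 5.1·tan 34.20° = 3.466 m.
Summing the layer offsets gives 12.395 m.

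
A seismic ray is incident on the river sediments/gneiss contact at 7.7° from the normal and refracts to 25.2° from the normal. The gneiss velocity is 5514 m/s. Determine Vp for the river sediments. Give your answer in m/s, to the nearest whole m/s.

sin 7.7° = 0.1340; sin 25.2° = 0.4258.
V₁ = V₂·(sin θ₁/sin θ₂) = 5514·(0.1340/0.4258) = 1735.17 m/s.

1735 m/s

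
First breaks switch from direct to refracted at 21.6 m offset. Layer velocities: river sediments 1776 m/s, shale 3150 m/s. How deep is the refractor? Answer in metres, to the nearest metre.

6 m

h = (x_cross/2)·√((V₂−V₁)/(V₂+V₁)).
(V₂−V₁)/(V₂+V₁) = (3150−1776)/(3150+1776) = 0.2789; √ = 0.5281.
h = (21.6/2)·0.5281 = 5.70 m.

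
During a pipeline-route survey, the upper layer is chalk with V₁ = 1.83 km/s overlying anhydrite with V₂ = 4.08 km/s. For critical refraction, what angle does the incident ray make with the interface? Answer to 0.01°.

63.35°

At critical incidence the refracted ray runs along the interface (θ₂ = 90°), so sin θ_c = V₁/V₂.
θ_c = arcsin(1.83/4.08) = arcsin 0.4485 = 26.65°.
Measured from the interface: 90° − 26.65° = 63.35°.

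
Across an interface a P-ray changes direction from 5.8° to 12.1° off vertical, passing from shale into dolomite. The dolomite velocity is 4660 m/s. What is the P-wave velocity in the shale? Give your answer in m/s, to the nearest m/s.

sin 5.8° = 0.1011; sin 12.1° = 0.2096.
V₁ = V₂·(sin θ₁/sin θ₂) = 4660·(0.1011/0.2096) = 2246.57 m/s.

2247 m/s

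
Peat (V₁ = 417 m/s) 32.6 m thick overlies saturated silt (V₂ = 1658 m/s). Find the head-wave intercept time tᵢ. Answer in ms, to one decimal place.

θ_c = arcsin(V₁/V₂) = arcsin(417/1658) = 14.57°; cos θ_c = 0.9679.
tᵢ = 2h·cos θ_c / V₁ = 2·32.6·0.9679 / 417 = 0.15133 s.

151.3 ms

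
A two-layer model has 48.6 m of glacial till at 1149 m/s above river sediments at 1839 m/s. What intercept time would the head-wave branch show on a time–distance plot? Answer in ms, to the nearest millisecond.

tᵢ = 2h·√(V₂²−V₁²)/(V₁V₂).
√(V₂²−V₁²) = √(1839²−1149²) = 1435.9 m/s.
tᵢ = 2·48.6·1435.9/(1149·1839) = 0.06605 s.

66 ms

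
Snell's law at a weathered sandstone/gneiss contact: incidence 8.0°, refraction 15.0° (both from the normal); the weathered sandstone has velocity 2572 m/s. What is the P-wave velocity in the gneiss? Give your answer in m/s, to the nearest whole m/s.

Snell's law: sin 8.0°/V₁ = sin 15.0°/V₂.
V₂ = V₁·sin 15.0°/sin 8.0° = 2572 × 1.8597 = 4783.13 m/s.

4783 m/s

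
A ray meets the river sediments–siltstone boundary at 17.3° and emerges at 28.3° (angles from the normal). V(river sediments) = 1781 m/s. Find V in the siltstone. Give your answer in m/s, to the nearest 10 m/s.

sin 17.3° = 0.2974; sin 28.3° = 0.4741.
V₂ = V₁·(sin θ₂/sin θ₁) = 1781·(0.4741/0.2974) = 2839.35 m/s.

2840 m/s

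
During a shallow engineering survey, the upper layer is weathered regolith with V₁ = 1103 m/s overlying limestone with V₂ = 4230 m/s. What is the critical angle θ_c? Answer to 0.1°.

15.1°

Critical incidence: sin θ_c = V₁/V₂ = 1103/4230 = 0.2608.
θ_c = arcsin 0.2608 = 15.11°.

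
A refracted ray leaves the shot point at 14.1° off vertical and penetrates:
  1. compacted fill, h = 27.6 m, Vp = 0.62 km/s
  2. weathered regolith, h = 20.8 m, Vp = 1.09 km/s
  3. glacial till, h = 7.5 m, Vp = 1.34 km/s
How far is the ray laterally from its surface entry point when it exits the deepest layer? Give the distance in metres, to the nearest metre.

Ray parameter p = sin 14.1° / 0.62 km/s = 3.9293e-01 s/km.
Layer 1: θ = 14.10°; offset = 27.6·tan 14.10° = 6.933 m.
Layer 2: sin θ = p·1.09 = 0.4283 → θ = 25.36°; offset = 20.8·tan 25.36° = 9.858 m.
Layer 3: sin θ = p·1.34 = 0.5265 → θ = 31.77°; offset = 7.5·tan 31.77° = 4.645 m.
Total horizontal offset = 21.436 m.

21 m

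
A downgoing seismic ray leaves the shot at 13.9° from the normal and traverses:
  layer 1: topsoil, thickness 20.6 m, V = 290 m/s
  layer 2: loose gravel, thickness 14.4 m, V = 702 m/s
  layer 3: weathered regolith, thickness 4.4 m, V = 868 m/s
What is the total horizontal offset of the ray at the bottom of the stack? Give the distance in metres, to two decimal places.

19.94 m

p = sin θ₁/V₁ = sin 13.9°/290 = 8.2837e-04 s/m is conserved through the stack.
Layer 1: θ = 13.90°; offset = 20.6·tan 13.90° = 5.0980 m.
Layer 2: sin θ = p·702 = 0.5815 → θ = 35.56°; offset = 14.4·tan 35.56° = 10.2932 m.
Layer 3: sin θ = p·868 = 0.7190 → θ = 45.97°; offset = 4.4·tan 45.97° = 4.5522 m.
Σ offsets = 19.9434 m.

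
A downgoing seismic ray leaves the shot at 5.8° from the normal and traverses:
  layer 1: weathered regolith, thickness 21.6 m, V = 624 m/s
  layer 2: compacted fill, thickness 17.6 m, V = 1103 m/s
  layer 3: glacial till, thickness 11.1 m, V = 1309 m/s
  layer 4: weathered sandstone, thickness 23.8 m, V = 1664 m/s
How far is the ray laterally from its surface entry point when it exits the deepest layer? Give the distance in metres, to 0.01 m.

Apply Snell's law at each interface; in layer i the horizontal offset is hᵢ·tan θᵢ.
Layer 1: θ = 5.80°; offset = 21.6·tan 5.80° = 2.1940 m.
Layer 2: sin θ = 1103·sin 5.8°/624 = 0.1786, θ = 10.29°; offset = 17.6·tan 10.29° = 3.1953 m.
Layer 3: sin θ = 1309·sin 5.8°/624 = 0.2120, θ = 12.24°; offset = 11.1·tan 12.24° = 2.4078 m.
Layer 4: sin θ = 1664·sin 5.8°/624 = 0.2695, θ = 15.63°; offset = 23.8·tan 15.63° = 6.6601 m.
Total horizontal offset = 14.4573 m.

14.46 m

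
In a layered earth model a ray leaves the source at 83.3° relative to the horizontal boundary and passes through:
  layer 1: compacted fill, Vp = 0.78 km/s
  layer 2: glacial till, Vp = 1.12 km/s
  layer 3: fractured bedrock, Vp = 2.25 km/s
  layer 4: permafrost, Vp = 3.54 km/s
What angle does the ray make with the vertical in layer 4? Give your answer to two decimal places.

31.97°

From the normal: θ₁ = 90° − 83.3° = 6.7°.
Snell's law across each interface conserves sin θ / V, so sin θ_4 = V_4·sin θ₁/V₁.
sin θ_4 = 3.54 × sin 6.7° / 0.78 = 0.5295.
θ_4 = 31.97° from the vertical.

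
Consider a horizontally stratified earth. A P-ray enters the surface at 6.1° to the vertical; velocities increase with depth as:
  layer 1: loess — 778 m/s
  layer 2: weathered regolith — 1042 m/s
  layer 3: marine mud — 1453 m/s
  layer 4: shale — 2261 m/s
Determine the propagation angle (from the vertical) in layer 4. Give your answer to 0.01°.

Snell's law across each interface conserves sin θ / V, so sin θ_4 = V_4·sin θ₁/V₁.
sin θ_4 = 2261 × sin 6.1° / 778 = 0.3088.
θ_4 = 17.99° from the vertical.

17.99°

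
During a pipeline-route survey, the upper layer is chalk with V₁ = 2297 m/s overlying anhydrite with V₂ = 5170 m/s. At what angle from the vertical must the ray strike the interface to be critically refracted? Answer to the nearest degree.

At critical incidence the refracted ray runs along the interface (θ₂ = 90°), so sin θ_c = V₁/V₂.
θ_c = arcsin(2297/5170) = arcsin 0.4443 = 26.38°.

26°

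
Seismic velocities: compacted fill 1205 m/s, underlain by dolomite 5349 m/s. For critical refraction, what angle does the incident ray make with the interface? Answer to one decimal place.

Critical incidence: sin θ_c = V₁/V₂ = 1205/5349 = 0.2253.
θ_c = arcsin 0.2253 = 13.02°.
Measured from the interface: 90° − 13.02° = 76.98°.

77.0°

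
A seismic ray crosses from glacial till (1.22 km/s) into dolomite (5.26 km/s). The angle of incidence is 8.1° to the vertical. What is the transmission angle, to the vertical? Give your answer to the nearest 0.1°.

37.4°

sin θ₁/V₁ = sin θ₂/V₂ ⇒ sin θ₂ = 5.26·sin 8.1°/1.22 = 5.26·0.1409/1.22 = 0.6075.
θ₂ = sin⁻¹(0.6075) = 37.41° (from vertical).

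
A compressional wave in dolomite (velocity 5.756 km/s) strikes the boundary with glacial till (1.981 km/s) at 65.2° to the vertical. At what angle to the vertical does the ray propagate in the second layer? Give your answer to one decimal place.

Snell's law: sin θ₂ = (V₂/V₁)·sin θ₁ = (1.981/5.756)·sin 65.2° = 0.3124.
θ₂ = arcsin 0.3124 = 18.21° from the normal.

18.2°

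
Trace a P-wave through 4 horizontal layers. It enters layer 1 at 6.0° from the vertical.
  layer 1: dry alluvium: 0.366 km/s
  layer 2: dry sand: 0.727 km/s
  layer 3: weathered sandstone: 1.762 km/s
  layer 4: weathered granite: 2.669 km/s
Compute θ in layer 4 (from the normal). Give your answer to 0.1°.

Ray parameter p = sin 6.0° / 0.366 = 2.8560e-01 s/km.
sin θ_4 = p·V_4 = 2.8560e-01 × 2.669 = 0.7623.
θ_4 = 49.66° from the vertical.

49.7°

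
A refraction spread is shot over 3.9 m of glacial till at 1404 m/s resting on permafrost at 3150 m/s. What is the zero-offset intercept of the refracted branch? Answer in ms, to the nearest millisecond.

5 ms

tᵢ = 2h·√(V₂²−V₁²)/(V₁V₂).
√(V₂²−V₁²) = √(3150²−1404²) = 2819.8 m/s.
tᵢ = 2·3.9·2819.8/(1404·3150) = 0.00497 s.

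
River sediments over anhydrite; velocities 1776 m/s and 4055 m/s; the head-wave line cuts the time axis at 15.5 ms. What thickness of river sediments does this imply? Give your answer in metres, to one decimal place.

15.3 m

h = tᵢ·V₁·V₂ / (2·√(V₂²−V₁²)).
√(V₂²−V₁²) = √(4055² − 1776²) = 3645.4 m/s.
h = 0.0155 s × 1776 × 4055 / (2 × 3645.4) = 15.31 m.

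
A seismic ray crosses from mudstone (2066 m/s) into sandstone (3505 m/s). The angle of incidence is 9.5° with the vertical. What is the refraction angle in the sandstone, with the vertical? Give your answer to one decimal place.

16.3°

sin θ₁/V₁ = sin θ₂/V₂ ⇒ sin θ₂ = 3505·sin 9.5°/2066 = 3505·0.1650/2066 = 0.2800.
θ₂ = sin⁻¹(0.2800) = 16.26° (from vertical).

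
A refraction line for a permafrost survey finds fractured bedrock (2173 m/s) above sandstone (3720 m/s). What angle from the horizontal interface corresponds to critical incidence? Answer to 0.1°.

54.3°

Critical incidence: sin θ_c = V₁/V₂ = 2173/3720 = 0.5841.
θ_c = arcsin 0.5841 = 35.74°.
Measured from the interface: 90° − 35.74° = 54.26°.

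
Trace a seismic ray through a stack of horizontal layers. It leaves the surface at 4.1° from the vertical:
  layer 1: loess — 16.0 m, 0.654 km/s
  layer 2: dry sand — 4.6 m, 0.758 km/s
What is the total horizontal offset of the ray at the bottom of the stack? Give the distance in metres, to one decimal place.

Apply Snell's law at each interface; in layer i the horizontal offset is hᵢ·tan θᵢ.
Layer 1: θ = 4.10°; offset = 16.0·tan 4.10° = 1.147 m.
Layer 2: sin θ = 0.758·sin 4.1°/0.654 = 0.0829, θ = 4.75°; offset = 4.6·tan 4.75° = 0.383 m.
Summing the layer offsets gives 1.529 m.

1.5 m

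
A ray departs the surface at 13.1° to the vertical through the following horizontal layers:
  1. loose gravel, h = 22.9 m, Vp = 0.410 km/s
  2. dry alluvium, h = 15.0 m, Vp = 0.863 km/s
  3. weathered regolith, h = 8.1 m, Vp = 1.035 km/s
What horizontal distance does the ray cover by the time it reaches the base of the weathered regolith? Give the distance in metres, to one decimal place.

19.1 m

Apply Snell's law at each interface; in layer i the horizontal offset is hᵢ·tan θᵢ.
Layer 1: θ = 13.10°; offset = 22.9·tan 13.10° = 5.329 m.
Layer 2: sin θ = 0.863·sin 13.1°/0.410 = 0.4771, θ = 28.49°; offset = 15.0·tan 28.49° = 8.142 m.
Layer 3: sin θ = 1.035·sin 13.1°/0.410 = 0.5722, θ = 34.90°; offset = 8.1·tan 34.90° = 5.651 m.
Summing the layer offsets gives 19.122 m.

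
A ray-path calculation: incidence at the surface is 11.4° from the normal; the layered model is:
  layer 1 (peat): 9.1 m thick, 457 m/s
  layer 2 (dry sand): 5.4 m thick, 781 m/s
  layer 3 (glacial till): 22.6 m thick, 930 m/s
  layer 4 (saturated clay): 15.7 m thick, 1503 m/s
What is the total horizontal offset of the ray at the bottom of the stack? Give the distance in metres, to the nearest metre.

Ray parameter p = sin 11.4° / 457 m/s = 4.3251e-04 s/m.
Layer 1: θ = 11.40°; offset = 9.1·tan 11.40° = 1.835 m.
Layer 2: sin θ = p·781 = 0.3378 → θ = 19.74°; offset = 5.4·tan 19.74° = 1.938 m.
Layer 3: sin θ = p·930 = 0.4022 → θ = 23.72°; offset = 22.6·tan 23.72° = 9.929 m.
Layer 4: sin θ = p·1503 = 0.6501 → θ = 40.55°; offset = 15.7·tan 40.55° = 13.431 m.
Σ offsets = 27.133 m.

27 m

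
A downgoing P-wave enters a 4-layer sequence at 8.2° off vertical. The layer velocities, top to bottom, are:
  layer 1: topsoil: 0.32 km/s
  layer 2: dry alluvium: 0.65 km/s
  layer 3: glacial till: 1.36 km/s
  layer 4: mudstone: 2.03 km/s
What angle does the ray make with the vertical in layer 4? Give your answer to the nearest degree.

65°

Ray parameter p = sin 8.2° / 0.32 = 4.4572e-01 s/km.
sin θ_4 = p·V_4 = 4.4572e-01 × 2.03 = 0.9048.
θ_4 = 64.80° from the vertical.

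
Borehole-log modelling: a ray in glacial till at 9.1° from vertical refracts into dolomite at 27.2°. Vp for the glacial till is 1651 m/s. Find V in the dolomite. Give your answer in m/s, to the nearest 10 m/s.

4770 m/s

sin 9.1° = 0.1582; sin 27.2° = 0.4571.
V₂ = V₁·(sin θ₂/sin θ₁) = 1651·(0.4571/0.1582) = 4771.61 m/s.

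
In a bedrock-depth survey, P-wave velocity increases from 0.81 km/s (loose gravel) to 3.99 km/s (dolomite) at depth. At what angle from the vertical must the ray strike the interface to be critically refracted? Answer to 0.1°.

At critical incidence the refracted ray runs along the interface (θ₂ = 90°), so sin θ_c = V₁/V₂.
θ_c = arcsin(0.81/3.99) = arcsin 0.2030 = 11.71°.

11.7°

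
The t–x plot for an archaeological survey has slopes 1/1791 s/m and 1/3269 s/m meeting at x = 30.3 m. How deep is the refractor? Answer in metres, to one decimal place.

8.2 m

h = (x_cross/2)·√((V₂−V₁)/(V₂+V₁)).
(V₂−V₁)/(V₂+V₁) = (3269−1791)/(3269+1791) = 0.2921; √ = 0.5405.
h = (30.3/2)·0.5405 = 8.19 m.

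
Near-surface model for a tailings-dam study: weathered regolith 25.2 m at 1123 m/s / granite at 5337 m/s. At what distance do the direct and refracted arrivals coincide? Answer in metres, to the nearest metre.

62 m

θ_c = arcsin(1123/5337) = 12.15°, so cos θ_c = 0.9776 and tᵢ = 2h cos θ_c/V₁ = 0.0439 s.
At crossover x/V₁ = x/V₂ + tᵢ ⇒ x = tᵢ/(1/V₁ − 1/V₂) = 0.04387/(8.9047e-04 − 1.8737e-04) = 62.40 m.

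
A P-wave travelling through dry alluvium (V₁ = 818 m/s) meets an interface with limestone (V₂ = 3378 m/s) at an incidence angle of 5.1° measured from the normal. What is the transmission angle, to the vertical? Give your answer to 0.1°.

21.5°

sin θ₁/V₁ = sin θ₂/V₂ ⇒ sin θ₂ = 3378·sin 5.1°/818 = 3378·0.0889/818 = 0.3671.
θ₂ = arcsin 0.3671 = 21.54° from the normal.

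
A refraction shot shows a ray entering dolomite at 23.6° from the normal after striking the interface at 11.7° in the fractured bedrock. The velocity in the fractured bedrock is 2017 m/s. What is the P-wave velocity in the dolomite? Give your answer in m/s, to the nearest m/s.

sin 11.7° = 0.2028; sin 23.6° = 0.4003.
V₂ = V₁·(sin θ₂/sin θ₁) = 2017·(0.4003/0.2028) = 3982.02 m/s.

3982 m/s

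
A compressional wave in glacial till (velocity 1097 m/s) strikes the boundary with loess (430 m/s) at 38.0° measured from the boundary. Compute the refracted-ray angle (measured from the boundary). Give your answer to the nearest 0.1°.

Angle from the normal: 90° − 38.0° = 52.0°.
Snell's law: sin θ₂ = (V₂/V₁)·sin θ₁ = (430/1097)·sin 52.0° = 0.3089.
θ₂ = arcsin 0.3089 = 17.99° from the normal.
From the interface: 90° − 17.99° = 72.01°.

72.0°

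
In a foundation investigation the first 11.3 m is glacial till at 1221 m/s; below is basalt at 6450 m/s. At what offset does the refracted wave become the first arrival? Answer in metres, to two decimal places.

x_cross = 2h·√((V₂+V₁)/(V₂−V₁)).
(V₂+V₁)/(V₂−V₁) = (6450+1221)/(6450−1221) = 1.4670; √ = 1.2112.
x_cross = 2·11.3·1.2112 = 27.37 m.

27.37 m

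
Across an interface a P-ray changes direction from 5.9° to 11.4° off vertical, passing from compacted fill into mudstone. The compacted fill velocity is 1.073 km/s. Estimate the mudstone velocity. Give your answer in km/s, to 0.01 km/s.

2.06 km/s

sin 5.9° = 0.1028; sin 11.4° = 0.1977.
V₂ = V₁·(sin θ₂/sin θ₁) = 1.073·(0.1977/0.1028) = 2.06 km/s.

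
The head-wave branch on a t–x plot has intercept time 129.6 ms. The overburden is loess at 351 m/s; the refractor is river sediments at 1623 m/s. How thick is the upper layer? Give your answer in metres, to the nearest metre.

h = tᵢ·V₁·V₂ / (2·√(V₂²−V₁²)).
√(V₂²−V₁²) = √(1623² − 351²) = 1584.6 m/s.
h = 0.1296 s × 351 × 1623 / (2 × 1584.6) = 23.30 m.

23 m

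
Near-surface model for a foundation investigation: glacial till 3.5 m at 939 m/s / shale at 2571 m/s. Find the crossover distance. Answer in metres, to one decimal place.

x_cross = 2h·√((V₂+V₁)/(V₂−V₁)).
(V₂+V₁)/(V₂−V₁) = (2571+939)/(2571−939) = 2.1507; √ = 1.4665.
x_cross = 2·3.5·1.4665 = 10.27 m.

10.3 m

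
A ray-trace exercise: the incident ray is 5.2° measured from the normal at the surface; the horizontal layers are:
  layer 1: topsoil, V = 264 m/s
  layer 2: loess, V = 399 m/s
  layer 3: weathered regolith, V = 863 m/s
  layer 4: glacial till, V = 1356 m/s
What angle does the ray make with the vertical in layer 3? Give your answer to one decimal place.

Snell's law across each interface conserves sin θ / V, so sin θ_3 = V_3·sin θ₁/V₁.
sin θ_3 = 863 × sin 5.2° / 264 = 0.2963.
θ_3 = arcsin 0.2963 = 17.23°.

17.2°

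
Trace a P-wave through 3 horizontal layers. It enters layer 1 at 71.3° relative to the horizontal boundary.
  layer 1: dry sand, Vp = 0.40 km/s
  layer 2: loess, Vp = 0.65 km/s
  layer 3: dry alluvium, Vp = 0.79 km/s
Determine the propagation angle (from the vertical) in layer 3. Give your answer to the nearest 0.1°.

From the normal: θ₁ = 90° − 71.3° = 18.7°.
Snell's law across each interface conserves sin θ / V, so sin θ_3 = V_3·sin θ₁/V₁.
sin θ_3 = 0.79 × sin 18.7° / 0.40 = 0.6332.
θ_3 = arcsin 0.6332 = 39.29°.

39.3°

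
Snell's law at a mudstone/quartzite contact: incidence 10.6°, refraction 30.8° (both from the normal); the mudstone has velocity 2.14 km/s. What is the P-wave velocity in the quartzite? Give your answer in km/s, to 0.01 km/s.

sin 10.6° = 0.1840; sin 30.8° = 0.5120.
V₂ = V₁·(sin θ₂/sin θ₁) = 2.14·(0.5120/0.1840) = 5.96 km/s.

5.96 km/s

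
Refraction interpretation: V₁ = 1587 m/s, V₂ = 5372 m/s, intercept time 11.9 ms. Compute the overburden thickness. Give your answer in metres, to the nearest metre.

θ_c = arcsin(1587/5372) = 17.18°; cos θ_c = 0.9554.
tᵢ = 2h cos θ_c/V₁ ⇒ h = tᵢ·V₁/(2 cos θ_c) = 0.0119·1587/(2·0.9554) = 9.88 m.

10 m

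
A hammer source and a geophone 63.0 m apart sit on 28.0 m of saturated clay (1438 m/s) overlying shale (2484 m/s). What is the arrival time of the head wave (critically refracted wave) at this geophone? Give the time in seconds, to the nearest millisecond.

0.057 s

t = x/V₂ + 2h·√(V₂²−V₁²)/(V₁V₂).
√(V₂²−V₁²) = √(2484²−1438²) = 2025.4 m/s; delay term = 2·28.0·2025.4/(1438·2484) = 0.03175 s.
t = 63.0/2484 + 0.03175 = 0.05712 s.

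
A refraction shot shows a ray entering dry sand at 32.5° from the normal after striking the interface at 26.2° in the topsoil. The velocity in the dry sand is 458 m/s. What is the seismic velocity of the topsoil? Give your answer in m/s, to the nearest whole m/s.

376 m/s

Snell's law: sin 26.2°/V₁ = sin 32.5°/V₂.
V₁ = V₂·sin 26.2°/sin 32.5° = 458 × 0.8217 = 376.34 m/s.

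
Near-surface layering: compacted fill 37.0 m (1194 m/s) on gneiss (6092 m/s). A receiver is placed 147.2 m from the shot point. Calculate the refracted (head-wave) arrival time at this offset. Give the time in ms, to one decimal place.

84.9 ms

θ_c = arcsin(V₁/V₂) = arcsin(1194/6092) = 11.30°, cos θ_c = 0.9806.
Intercept time tᵢ = 2h cos θ_c / V₁ = 2·37.0·0.9806/1194 = 0.06077 s.
t = x/V₂ + tᵢ = 147.2/6092 + 0.06077 = 0.08494 s.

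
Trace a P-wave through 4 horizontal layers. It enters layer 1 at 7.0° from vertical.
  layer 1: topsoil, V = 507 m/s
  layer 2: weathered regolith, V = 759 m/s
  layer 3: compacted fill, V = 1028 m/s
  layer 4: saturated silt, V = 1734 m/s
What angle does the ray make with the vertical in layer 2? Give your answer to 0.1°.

Snell's law across each interface conserves sin θ / V, so sin θ_2 = V_2·sin θ₁/V₁.
sin θ_2 = 759 × sin 7.0° / 507 = 0.1824.
θ_2 = 10.51° from the vertical.

10.5°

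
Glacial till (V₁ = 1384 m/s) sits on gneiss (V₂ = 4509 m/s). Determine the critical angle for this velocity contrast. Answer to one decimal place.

17.9°

At critical incidence the refracted ray runs along the interface (θ₂ = 90°), so sin θ_c = V₁/V₂.
θ_c = arcsin(1384/4509) = arcsin 0.3069 = 17.88°.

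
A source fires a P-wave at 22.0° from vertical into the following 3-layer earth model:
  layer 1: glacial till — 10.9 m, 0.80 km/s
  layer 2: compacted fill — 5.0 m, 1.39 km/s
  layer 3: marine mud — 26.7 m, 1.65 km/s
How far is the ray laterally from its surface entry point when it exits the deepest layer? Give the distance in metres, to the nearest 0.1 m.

p = sin θ₁/V₁ = sin 22.0°/0.80 = 4.6826e-01 s/km is conserved through the stack.
Layer 1: θ = 22.00°; offset = 10.9·tan 22.00° = 4.404 m.
Layer 2: sin θ = p·1.39 = 0.6509 → θ = 40.61°; offset = 5.0·tan 40.61° = 4.287 m.
Layer 3: sin θ = p·1.65 = 0.7726 → θ = 50.59°; offset = 26.7·tan 50.59° = 32.494 m.
Total horizontal offset = 41.184 m.

41.2 m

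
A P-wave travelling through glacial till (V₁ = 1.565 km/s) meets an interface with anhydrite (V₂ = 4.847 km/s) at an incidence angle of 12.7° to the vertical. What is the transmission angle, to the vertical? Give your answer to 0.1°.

42.9°

sin θ₁/V₁ = sin θ₂/V₂ ⇒ sin θ₂ = 4.847·sin 12.7°/1.565 = 4.847·0.2198/1.565 = 0.6809.
θ₂ = sin⁻¹(0.6809) = 42.91° (from vertical).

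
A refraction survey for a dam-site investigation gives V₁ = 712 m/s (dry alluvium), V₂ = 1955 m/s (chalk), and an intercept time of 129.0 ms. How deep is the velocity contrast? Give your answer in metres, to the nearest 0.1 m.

49.3 m

h = tᵢ·V₁·V₂ / (2·√(V₂²−V₁²)).
√(V₂²−V₁²) = √(1955² − 712²) = 1820.7 m/s.
h = 0.129 s × 712 × 1955 / (2 × 1820.7) = 49.31 m.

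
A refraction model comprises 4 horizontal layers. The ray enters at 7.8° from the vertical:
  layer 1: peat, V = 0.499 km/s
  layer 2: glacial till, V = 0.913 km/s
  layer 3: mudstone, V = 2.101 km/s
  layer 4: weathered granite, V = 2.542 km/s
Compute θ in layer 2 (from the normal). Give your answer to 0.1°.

14.4°

Snell's law across each interface conserves sin θ / V, so sin θ_2 = V_2·sin θ₁/V₁.
sin θ_2 = 0.913 × sin 7.8° / 0.499 = 0.2483.
θ_2 = 14.38° from the vertical.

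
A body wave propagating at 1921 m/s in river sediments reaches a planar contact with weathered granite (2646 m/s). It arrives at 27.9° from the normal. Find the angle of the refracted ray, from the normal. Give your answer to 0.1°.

40.1°

Snell's law: sin θ₂ = (V₂/V₁)·sin θ₁ = (2646/1921)·sin 27.9° = 0.6445.
θ₂ = arcsin 0.6445 = 40.13° from the normal.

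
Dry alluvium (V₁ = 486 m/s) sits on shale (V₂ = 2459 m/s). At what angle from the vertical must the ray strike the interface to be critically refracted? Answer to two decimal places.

11.40°

Critical incidence: sin θ_c = V₁/V₂ = 486/2459 = 0.1976.
θ_c = arcsin 0.1976 = 11.40°.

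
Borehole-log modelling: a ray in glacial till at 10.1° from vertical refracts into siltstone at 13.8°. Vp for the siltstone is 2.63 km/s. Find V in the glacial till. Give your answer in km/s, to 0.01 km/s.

sin 10.1° = 0.1754; sin 13.8° = 0.2385.
V₁ = V₂·(sin θ₁/sin θ₂) = 2.63·(0.1754/0.2385) = 1.93 km/s.

1.93 km/s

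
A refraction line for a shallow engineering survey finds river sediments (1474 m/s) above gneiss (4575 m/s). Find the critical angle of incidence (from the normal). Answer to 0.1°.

18.8°

Critical incidence: sin θ_c = V₁/V₂ = 1474/4575 = 0.3222.
θ_c = arcsin 0.3222 = 18.80°.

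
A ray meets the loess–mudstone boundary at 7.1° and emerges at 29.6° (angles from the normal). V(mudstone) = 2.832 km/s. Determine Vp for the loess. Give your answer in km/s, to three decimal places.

Snell's law: sin 7.1°/V₁ = sin 29.6°/V₂.
V₁ = V₂·sin 7.1°/sin 29.6° = 2.832 × 0.2502 = 0.709 km/s.

0.709 km/s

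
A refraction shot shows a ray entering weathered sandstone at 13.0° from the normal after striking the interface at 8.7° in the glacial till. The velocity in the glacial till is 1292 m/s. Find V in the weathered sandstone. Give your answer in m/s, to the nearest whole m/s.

Snell's law: sin 8.7°/V₁ = sin 13.0°/V₂.
V₂ = V₁·sin 13.0°/sin 8.7° = 1292 × 1.4872 = 1921.43 m/s.

1921 m/s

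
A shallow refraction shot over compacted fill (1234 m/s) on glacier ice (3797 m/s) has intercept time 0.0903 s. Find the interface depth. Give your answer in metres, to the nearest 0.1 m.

θ_c = arcsin(1234/3797) = 18.97°; cos θ_c = 0.9457.
tᵢ = 2h cos θ_c/V₁ ⇒ h = tᵢ·V₁/(2 cos θ_c) = 0.0903·1234/(2·0.9457) = 58.91 m.

58.9 m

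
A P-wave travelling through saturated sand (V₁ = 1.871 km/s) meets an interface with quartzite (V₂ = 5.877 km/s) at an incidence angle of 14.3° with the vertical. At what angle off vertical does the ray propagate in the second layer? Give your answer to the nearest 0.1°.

Snell's law: sin θ₂ = (V₂/V₁)·sin θ₁ = (5.877/1.871)·sin 14.3° = 0.7758.
θ₂ = sin⁻¹(0.7758) = 50.88° (from vertical).

50.9°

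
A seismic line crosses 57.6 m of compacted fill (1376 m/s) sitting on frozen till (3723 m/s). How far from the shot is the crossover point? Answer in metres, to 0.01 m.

θ_c = arcsin(1376/3723) = 21.69°, so cos θ_c = 0.9292 and tᵢ = 2h cos θ_c/V₁ = 0.0778 s.
At crossover x/V₁ = x/V₂ + tᵢ ⇒ x = tᵢ/(1/V₁ − 1/V₂) = 0.07779/(7.2674e-04 − 2.6860e-04) = 169.80 m.

169.80 m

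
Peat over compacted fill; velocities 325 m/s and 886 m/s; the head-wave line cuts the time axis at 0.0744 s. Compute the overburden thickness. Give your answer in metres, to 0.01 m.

13.00 m

θ_c = arcsin(325/886) = 21.52°; cos θ_c = 0.9303.
tᵢ = 2h cos θ_c/V₁ ⇒ h = tᵢ·V₁/(2 cos θ_c) = 0.0744·325/(2·0.9303) = 13.00 m.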